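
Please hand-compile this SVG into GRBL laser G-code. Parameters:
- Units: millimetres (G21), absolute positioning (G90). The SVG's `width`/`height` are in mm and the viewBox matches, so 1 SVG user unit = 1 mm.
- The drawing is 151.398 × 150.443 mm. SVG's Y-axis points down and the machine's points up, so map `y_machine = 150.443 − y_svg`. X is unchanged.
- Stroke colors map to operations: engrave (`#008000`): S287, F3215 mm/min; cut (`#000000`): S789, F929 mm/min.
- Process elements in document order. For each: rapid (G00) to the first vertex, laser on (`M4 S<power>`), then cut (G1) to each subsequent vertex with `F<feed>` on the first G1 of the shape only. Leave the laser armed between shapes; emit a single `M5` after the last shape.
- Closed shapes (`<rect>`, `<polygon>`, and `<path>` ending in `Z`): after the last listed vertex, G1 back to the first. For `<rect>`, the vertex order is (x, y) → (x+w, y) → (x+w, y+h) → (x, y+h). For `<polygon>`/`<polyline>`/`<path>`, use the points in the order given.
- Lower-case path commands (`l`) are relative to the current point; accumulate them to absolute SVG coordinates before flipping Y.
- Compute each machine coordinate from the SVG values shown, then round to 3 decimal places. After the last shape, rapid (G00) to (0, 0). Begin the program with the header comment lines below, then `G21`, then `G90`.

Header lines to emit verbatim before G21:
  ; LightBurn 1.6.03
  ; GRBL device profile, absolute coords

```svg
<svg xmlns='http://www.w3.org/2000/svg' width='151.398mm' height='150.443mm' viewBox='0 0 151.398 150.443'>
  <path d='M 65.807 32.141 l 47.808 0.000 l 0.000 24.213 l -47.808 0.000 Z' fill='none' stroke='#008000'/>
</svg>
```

Since the viewBox matches the mm dimensions, user units are millimetres directly. The only transform is the Y-flip y_m = 150.443 − y_svg.

Shape 1 is a rectangle drawn with `<path>`. Its stroke #008000 means engrave at S287, F3215. After flipping Y the toolpath is (65.807,118.302) → (113.615,118.302) → (113.615,94.089) → (65.807,94.089) → (65.807,118.302), returning to the start.

; LightBurn 1.6.03
; GRBL device profile, absolute coords
G21
G90
G00 X65.807 Y118.302
M4 S287
G1 X113.615 Y118.302 F3215
G1 X113.615 Y94.089
G1 X65.807 Y94.089
G1 X65.807 Y118.302
M5
G00 X0.000 Y0.000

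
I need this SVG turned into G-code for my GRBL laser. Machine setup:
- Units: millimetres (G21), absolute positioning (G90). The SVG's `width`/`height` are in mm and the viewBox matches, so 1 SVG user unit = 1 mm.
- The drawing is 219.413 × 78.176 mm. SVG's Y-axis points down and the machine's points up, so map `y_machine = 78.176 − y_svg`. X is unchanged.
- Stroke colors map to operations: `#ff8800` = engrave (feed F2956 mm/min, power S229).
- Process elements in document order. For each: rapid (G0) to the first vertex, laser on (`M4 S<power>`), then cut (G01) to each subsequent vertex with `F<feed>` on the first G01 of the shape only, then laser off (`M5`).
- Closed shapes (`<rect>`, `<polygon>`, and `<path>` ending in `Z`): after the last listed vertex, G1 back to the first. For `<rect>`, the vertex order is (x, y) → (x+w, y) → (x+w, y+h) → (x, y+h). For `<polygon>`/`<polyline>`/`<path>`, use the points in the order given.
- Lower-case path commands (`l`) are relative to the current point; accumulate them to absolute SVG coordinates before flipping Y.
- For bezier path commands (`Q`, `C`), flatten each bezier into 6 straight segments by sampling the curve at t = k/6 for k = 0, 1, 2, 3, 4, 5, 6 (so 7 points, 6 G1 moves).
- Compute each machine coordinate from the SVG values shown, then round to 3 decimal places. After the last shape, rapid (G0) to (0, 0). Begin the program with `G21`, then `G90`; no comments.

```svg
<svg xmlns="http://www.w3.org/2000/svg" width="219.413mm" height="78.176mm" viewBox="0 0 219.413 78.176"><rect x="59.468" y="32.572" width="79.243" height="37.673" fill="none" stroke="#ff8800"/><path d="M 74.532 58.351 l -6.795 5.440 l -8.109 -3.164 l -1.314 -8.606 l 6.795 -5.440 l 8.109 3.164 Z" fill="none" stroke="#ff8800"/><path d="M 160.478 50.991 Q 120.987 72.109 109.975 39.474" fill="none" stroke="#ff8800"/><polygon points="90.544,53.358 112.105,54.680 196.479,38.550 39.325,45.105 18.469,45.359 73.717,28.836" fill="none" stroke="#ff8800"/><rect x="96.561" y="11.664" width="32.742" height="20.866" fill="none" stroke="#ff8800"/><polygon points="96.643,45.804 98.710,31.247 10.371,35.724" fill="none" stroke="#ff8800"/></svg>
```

G21
G90
G0 X59.468 Y45.604
M4 S229
G01 X138.711 Y45.604 F2956
G01 X138.711 Y7.931
G01 X59.468 Y7.931
G01 X59.468 Y45.604
M5
G0 X74.532 Y19.825
M4 S229
G01 X67.737 Y14.385 F2956
G01 X59.628 Y17.549
G01 X58.314 Y26.155
G01 X65.109 Y31.595
G01 X73.218 Y28.431
G01 X74.532 Y19.825
M5
G0 X160.478 Y27.185
M4 S229
G01 X148.105 Y21.639 F2956
G01 X137.315 Y19.079
G01 X128.107 Y19.505
G01 X120.481 Y22.918
G01 X114.437 Y29.317
G01 X109.975 Y38.702
M5
G0 X90.544 Y24.818
M4 S229
G01 X112.105 Y23.496 F2956
G01 X196.479 Y39.626
G01 X39.325 Y33.071
G01 X18.469 Y32.817
G01 X73.717 Y49.340
G01 X90.544 Y24.818
M5
G0 X96.561 Y66.512
M4 S229
G01 X129.303 Y66.512 F2956
G01 X129.303 Y45.646
G01 X96.561 Y45.646
G01 X96.561 Y66.512
M5
G0 X96.643 Y32.372
M4 S229
G01 X98.710 Y46.929 F2956
G01 X10.371 Y42.452
G01 X96.643 Y32.372
M5
G0 X0.000 Y0.000

1 u = 1 mm; y_m = 78.176 − y.

[1] `<rect>` rectangle, #ff8800→engrave S229 F2956: (59.468,45.604) → (138.711,45.604) → (138.711,7.931) → (59.468,7.931) → (59.468,45.604) (closed)

[2] `<path>` regular polygon, #ff8800→engrave S229 F2956: (74.532,19.825) → (67.737,14.385) → (59.628,17.549) → (58.314,26.155) → (65.109,31.595) → (73.218,28.431) → (74.532,19.825) (closed)

[3] `<path>` quadratic bezier, #ff8800→engrave S229 F2956: (160.478,27.185) → (148.105,21.639) → (137.315,19.079) → (128.107,19.505) → (120.481,22.918) → (114.437,29.317) → (109.975,38.702)

[4] `<polygon>` closed polygon, #ff8800→engrave S229 F2956: (90.544,24.818) → (112.105,23.496) → (196.479,39.626) → (39.325,33.071) → (18.469,32.817) → (73.717,49.340) → (90.544,24.818) (closed)

[5] `<rect>` rectangle, #ff8800→engrave S229 F2956: (96.561,66.512) → (129.303,66.512) → (129.303,45.646) → (96.561,45.646) → (96.561,66.512) (closed)

[6] `<polygon>` closed polygon, #ff8800→engrave S229 F2956: (96.643,32.372) → (98.710,46.929) → (10.371,42.452) → (96.643,32.372) (closed)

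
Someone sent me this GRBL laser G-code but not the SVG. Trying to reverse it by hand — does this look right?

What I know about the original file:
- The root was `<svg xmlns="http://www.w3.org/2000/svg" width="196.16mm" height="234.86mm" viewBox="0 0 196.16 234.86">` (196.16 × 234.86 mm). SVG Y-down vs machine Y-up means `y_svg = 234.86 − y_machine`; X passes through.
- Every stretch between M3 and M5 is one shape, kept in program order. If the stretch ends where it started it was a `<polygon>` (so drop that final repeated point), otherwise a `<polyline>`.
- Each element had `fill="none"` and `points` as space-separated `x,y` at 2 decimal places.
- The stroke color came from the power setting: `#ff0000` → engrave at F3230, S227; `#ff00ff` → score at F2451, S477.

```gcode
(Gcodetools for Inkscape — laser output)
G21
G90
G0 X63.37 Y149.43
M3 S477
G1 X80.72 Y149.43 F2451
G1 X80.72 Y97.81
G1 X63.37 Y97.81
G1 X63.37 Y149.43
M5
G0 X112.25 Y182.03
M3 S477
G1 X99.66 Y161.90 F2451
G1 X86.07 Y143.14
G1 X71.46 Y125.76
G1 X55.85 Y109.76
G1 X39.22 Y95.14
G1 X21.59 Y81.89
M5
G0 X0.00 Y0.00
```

<svg xmlns="http://www.w3.org/2000/svg" width="196.16mm" height="234.86mm" viewBox="0 0 196.16 234.86">
  <polygon points="63.37,85.43 80.72,85.43 80.72,137.05 63.37,137.05" fill="none" stroke="#ff00ff"/>
  <polyline points="112.25,52.83 99.66,72.96 86.07,91.72 71.46,109.10 55.85,125.10 39.22,139.72 21.59,152.97" fill="none" stroke="#ff00ff"/>
</svg>

Machine Y-up, SVG Y-down with viewBox height 234.86, so y_svg = 234.86 − y_machine; X carries over. Every run uses S477, so all elements get stroke `#ff00ff` (score).

Run 1: The run returns to its start, so emit a `<polygon>` with points (Y-flipped): 63.37,85.43 80.72,85.43 80.72,137.05 63.37,137.05.

Run 2: The run is open, so emit a `<polyline>` with points (Y-flipped): 112.25,52.83 99.66,72.96 86.07,91.72 71.46,109.10 55.85,125.10 39.22,139.72 21.59,152.97.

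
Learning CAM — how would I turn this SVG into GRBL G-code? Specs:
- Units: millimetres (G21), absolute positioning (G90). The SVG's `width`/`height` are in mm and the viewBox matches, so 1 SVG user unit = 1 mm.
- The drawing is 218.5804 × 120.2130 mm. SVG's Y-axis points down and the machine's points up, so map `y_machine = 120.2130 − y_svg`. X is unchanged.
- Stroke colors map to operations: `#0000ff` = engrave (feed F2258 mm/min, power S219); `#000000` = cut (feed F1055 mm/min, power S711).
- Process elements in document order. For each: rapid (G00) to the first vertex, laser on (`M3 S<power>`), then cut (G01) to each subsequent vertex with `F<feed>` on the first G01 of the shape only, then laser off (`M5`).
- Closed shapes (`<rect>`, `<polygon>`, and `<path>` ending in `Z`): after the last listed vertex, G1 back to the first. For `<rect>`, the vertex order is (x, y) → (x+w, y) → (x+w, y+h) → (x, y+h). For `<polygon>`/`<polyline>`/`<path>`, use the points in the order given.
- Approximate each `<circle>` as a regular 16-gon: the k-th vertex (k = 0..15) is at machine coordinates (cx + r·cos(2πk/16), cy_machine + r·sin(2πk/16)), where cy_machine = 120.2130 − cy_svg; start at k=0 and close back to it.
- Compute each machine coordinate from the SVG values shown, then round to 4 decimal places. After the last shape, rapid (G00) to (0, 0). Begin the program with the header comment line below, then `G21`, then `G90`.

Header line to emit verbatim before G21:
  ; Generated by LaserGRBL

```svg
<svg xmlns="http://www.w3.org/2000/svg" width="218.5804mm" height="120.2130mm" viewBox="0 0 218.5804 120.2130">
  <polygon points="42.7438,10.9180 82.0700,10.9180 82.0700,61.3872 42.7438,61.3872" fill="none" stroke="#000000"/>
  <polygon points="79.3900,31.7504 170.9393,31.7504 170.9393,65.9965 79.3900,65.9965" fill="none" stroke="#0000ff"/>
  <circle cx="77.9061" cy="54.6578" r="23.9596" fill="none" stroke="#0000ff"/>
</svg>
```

viewBox `0 0 218.5804 120.2130` with mm width/height → 1 unit = 1 mm. Flip: y_m = 120.2130 − y_svg.

**Shape 1** — `<polygon>` rectangle, stroke `#000000` → cut (S711, F1055). Machine vertices: (42.7438,109.2950) → (82.0700,109.2950) → (82.0700,58.8258) → (42.7438,58.8258) → (42.7438,109.2950). Closed: final G1 returns to the first vertex.

**Shape 2** — `<polygon>` rectangle, stroke `#0000ff` → engrave (S219, F2258). Machine vertices: (79.3900,88.4626) → (170.9393,88.4626) → (170.9393,54.2165) → (79.3900,54.2165) → (79.3900,88.4626). Closed: final G1 returns to the first vertex.

**Shape 3** — `<circle>` circle, stroke `#0000ff` → engrave (S219, F2258). Machine vertices: (101.8657,65.5552) → (100.0419,74.7241) → (94.8481,82.4972) → (87.0750,87.6910) → (77.9061,89.5148) → (68.7372,87.6910) → (60.9641,82.4972) → (55.7703,74.7241) → (53.9465,65.5552) → (55.7703,56.3863) → (60.9641,48.6132) → (68.7372,43.4194) → (77.9061,41.5956) → (87.0750,43.4194) → (94.8481,48.6132) → (100.0419,56.3863) → (101.8657,65.5552). Closed: final G1 returns to the first vertex.

; Generated by LaserGRBL
G21
G90
G00 X42.7438 Y109.2950
M3 S711
G01 X82.0700 Y109.2950 F1055
G01 X82.0700 Y58.8258
G01 X42.7438 Y58.8258
G01 X42.7438 Y109.2950
M5
G00 X79.3900 Y88.4626
M3 S219
G01 X170.9393 Y88.4626 F2258
G01 X170.9393 Y54.2165
G01 X79.3900 Y54.2165
G01 X79.3900 Y88.4626
M5
G00 X101.8657 Y65.5552
M3 S219
G01 X100.0419 Y74.7241 F2258
G01 X94.8481 Y82.4972
G01 X87.0750 Y87.6910
G01 X77.9061 Y89.5148
G01 X68.7372 Y87.6910
G01 X60.9641 Y82.4972
G01 X55.7703 Y74.7241
G01 X53.9465 Y65.5552
G01 X55.7703 Y56.3863
G01 X60.9641 Y48.6132
G01 X68.7372 Y43.4194
G01 X77.9061 Y41.5956
G01 X87.0750 Y43.4194
G01 X94.8481 Y48.6132
G01 X100.0419 Y56.3863
G01 X101.8657 Y65.5552
M5
G00 X0.0000 Y0.0000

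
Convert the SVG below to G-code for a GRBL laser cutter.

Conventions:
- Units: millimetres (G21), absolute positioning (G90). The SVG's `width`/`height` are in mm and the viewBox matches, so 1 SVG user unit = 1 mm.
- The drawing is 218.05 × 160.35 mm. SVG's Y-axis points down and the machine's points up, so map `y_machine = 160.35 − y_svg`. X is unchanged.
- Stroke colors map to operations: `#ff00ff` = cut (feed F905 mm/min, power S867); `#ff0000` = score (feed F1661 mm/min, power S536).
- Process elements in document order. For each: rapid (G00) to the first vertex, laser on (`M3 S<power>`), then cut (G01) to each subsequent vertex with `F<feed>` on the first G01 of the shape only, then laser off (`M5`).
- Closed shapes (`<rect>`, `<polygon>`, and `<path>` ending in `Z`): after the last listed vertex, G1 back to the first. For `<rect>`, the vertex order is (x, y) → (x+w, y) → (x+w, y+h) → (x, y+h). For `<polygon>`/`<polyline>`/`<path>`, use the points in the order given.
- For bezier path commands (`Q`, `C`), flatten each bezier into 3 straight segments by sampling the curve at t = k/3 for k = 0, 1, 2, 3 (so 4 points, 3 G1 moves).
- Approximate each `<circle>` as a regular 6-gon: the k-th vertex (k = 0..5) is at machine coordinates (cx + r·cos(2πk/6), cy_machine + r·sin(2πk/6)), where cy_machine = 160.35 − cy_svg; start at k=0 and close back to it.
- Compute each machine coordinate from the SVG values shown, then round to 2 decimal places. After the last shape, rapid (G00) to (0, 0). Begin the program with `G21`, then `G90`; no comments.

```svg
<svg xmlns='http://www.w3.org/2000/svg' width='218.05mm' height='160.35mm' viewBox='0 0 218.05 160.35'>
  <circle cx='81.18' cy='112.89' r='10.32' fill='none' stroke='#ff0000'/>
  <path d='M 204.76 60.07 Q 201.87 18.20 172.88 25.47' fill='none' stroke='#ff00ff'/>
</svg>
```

viewBox `0 0 218.05 160.35` with mm width/height → 1 unit = 1 mm. Flip: y_m = 160.35 − y_svg.

**Shape 1** — `<circle>` circle, stroke `#ff0000` → score (S536, F1661). Machine vertices: (91.50,47.46) → (86.34,56.40) → (76.02,56.40) → (70.86,47.46) → (76.02,38.52) → (86.34,38.52) → (91.50,47.46). Closed: final G1 returns to the first vertex.

**Shape 2** — `<path>` quadratic bezier, stroke `#ff00ff` → cut (S867, F905). Control points (SVG): P0=(204.76,60.07), P1=(201.87,18.20), P2=(172.88,25.47); sampled at t=k/3. Machine vertices: (204.76,100.28) → (199.93,122.73) → (189.31,134.27) → (172.88,134.88). Open path.

G21
G90
G00 X91.50 Y47.46
M3 S536
G01 X86.34 Y56.40 F1661
G01 X76.02 Y56.40
G01 X70.86 Y47.46
G01 X76.02 Y38.52
G01 X86.34 Y38.52
G01 X91.50 Y47.46
M5
G00 X204.76 Y100.28
M3 S867
G01 X199.93 Y122.73 F905
G01 X189.31 Y134.27
G01 X172.88 Y134.88
M5
G00 X0.00 Y0.00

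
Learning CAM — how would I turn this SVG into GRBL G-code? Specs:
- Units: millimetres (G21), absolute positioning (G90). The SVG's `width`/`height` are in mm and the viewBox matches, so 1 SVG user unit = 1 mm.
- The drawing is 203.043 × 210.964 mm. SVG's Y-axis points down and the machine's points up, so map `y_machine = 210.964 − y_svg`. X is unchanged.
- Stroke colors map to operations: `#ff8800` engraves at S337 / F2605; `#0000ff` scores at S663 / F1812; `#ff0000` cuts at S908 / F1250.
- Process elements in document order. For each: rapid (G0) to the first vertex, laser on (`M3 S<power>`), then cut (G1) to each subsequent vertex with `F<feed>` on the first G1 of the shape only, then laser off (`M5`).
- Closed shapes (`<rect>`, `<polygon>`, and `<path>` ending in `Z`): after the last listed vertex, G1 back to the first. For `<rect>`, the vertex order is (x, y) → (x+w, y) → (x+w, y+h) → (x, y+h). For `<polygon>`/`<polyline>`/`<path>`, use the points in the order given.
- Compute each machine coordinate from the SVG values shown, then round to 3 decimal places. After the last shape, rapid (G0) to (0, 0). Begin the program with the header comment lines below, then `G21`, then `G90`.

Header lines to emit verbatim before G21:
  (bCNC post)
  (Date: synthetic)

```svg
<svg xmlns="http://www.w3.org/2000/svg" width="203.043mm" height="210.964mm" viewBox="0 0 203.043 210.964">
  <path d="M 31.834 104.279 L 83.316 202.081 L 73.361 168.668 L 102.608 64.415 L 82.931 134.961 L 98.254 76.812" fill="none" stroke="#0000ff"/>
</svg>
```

viewBox `0 0 203.043 210.964` with mm width/height → 1 unit = 1 mm. Flip: y_m = 210.964 − y_svg.

**Shape 1** — `<path>` open polyline, stroke `#0000ff` → score (S663, F1812). Machine vertices: (31.834,106.685) → (83.316,8.883) → (73.361,42.296) → (102.608,146.549) → (82.931,76.003) → (98.254,134.152). Open path.

(bCNC post)
(Date: synthetic)
G21
G90
G0 X31.834 Y106.685
M3 S663
G1 X83.316 Y8.883 F1812
G1 X73.361 Y42.296
G1 X102.608 Y146.549
G1 X82.931 Y76.003
G1 X98.254 Y134.152
M5
G0 X0.000 Y0.000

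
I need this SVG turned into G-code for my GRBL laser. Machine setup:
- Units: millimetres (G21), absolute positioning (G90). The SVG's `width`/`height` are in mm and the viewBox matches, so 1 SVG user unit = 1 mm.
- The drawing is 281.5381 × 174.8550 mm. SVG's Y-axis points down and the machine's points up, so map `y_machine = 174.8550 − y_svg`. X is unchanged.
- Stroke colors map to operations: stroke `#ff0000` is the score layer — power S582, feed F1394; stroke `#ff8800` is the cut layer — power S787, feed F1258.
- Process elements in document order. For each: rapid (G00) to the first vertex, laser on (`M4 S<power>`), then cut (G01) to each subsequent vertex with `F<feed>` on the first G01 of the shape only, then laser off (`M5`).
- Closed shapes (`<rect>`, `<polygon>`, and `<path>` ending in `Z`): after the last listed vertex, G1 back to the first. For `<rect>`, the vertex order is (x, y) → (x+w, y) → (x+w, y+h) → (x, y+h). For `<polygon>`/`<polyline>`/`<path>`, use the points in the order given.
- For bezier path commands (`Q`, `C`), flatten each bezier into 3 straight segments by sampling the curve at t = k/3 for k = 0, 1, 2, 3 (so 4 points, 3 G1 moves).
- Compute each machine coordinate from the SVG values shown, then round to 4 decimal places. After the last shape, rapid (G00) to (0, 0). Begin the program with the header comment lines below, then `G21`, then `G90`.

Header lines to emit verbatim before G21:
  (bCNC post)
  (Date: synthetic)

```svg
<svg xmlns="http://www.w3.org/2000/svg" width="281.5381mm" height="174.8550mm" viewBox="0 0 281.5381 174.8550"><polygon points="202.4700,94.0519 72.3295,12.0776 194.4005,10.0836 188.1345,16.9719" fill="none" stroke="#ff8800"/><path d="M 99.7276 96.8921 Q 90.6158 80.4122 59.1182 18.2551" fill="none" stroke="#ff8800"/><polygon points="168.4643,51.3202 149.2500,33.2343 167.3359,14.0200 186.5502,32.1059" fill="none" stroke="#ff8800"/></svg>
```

Since the viewBox matches the mm dimensions, user units are millimetres directly. The only transform is the Y-flip y_m = 174.8550 − y_svg.

Shape 1 is a closed polygon drawn with `<polygon>`. Its stroke #ff8800 means cut at S787, F1258. After flipping Y the toolpath is (202.4700,80.8031) → (72.3295,162.7774) → (194.4005,164.7714) → (188.1345,157.8831) → (202.4700,80.8031), returning to the start.

Shape 2 is a quadratic bezier drawn with `<path>`. Its stroke #ff8800 means cut at S787, F1258. After flipping Y the toolpath is (99.7276,77.9629) → (91.1658,94.0247) → (77.6293,120.2371) → (59.1182,156.5999).

Shape 3 is a regular polygon drawn with `<polygon>`. Its stroke #ff8800 means cut at S787, F1258. After flipping Y the toolpath is (168.4643,123.5348) → (149.2500,141.6207) → (167.3359,160.8350) → (186.5502,142.7491) → (168.4643,123.5348), returning to the start.

(bCNC post)
(Date: synthetic)
G21
G90
G00 X202.4700 Y80.8031
M4 S787
G01 X72.3295 Y162.7774 F1258
G01 X194.4005 Y164.7714
G01 X188.1345 Y157.8831
G01 X202.4700 Y80.8031
M5
G00 X99.7276 Y77.9629
M4 S787
G01 X91.1658 Y94.0247 F1258
G01 X77.6293 Y120.2371
G01 X59.1182 Y156.5999
M5
G00 X168.4643 Y123.5348
M4 S787
G01 X149.2500 Y141.6207 F1258
G01 X167.3359 Y160.8350
G01 X186.5502 Y142.7491
G01 X168.4643 Y123.5348
M5
G00 X0.0000 Y0.0000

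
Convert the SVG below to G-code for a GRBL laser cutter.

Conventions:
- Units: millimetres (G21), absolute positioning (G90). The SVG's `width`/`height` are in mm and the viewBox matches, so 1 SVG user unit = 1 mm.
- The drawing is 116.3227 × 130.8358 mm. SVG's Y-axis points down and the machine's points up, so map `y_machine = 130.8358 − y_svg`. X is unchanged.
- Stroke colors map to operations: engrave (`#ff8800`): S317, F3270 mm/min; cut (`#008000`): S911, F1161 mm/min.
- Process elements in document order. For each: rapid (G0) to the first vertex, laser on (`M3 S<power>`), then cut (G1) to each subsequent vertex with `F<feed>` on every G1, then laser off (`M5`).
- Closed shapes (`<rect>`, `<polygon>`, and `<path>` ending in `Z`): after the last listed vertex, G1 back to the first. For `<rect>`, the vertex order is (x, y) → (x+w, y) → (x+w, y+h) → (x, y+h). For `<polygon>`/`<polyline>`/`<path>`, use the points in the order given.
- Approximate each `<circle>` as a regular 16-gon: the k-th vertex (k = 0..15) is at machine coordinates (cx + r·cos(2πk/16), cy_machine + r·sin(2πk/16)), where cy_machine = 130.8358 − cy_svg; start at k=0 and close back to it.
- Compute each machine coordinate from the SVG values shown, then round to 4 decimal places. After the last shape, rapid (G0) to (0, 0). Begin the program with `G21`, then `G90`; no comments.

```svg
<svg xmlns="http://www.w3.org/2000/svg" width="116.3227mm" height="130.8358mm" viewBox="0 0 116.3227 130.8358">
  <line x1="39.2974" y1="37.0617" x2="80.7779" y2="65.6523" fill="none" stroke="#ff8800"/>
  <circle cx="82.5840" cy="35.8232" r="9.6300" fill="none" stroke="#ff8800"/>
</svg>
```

G21
G90
G0 X39.2974 Y93.7741
M3 S317
G1 X80.7779 Y65.1835 F3270
M5
G0 X92.2140 Y95.0126
M3 S317
G1 X91.4810 Y98.6978 F3270
G1 X89.3934 Y101.8220 F3270
G1 X86.2692 Y103.9096 F3270
G1 X82.5840 Y104.6426 F3270
G1 X78.8988 Y103.9096 F3270
G1 X75.7746 Y101.8220 F3270
G1 X73.6870 Y98.6978 F3270
G1 X72.9540 Y95.0126 F3270
G1 X73.6870 Y91.3274 F3270
G1 X75.7746 Y88.2032 F3270
G1 X78.8988 Y86.1156 F3270
G1 X82.5840 Y85.3826 F3270
G1 X86.2692 Y86.1156 F3270
G1 X89.3934 Y88.2032 F3270
G1 X91.4810 Y91.3274 F3270
G1 X92.2140 Y95.0126 F3270
M5
G0 X0.0000 Y0.0000

Since the viewBox matches the mm dimensions, user units are millimetres directly. The only transform is the Y-flip y_m = 130.8358 − y_svg.

Shape 1 is a line segment drawn with `<line>`. Its stroke #ff8800 means engrave at S317, F3270. After flipping Y the toolpath is (39.2974,93.7741) → (80.7779,65.1835).

Shape 2 is a circle drawn with `<circle>`. Its stroke #ff8800 means engrave at S317, F3270. After flipping Y the toolpath is (92.2140,95.0126) → (91.4810,98.6978) → (89.3934,101.8220) → (86.2692,103.9096) → (82.5840,104.6426) → (78.8988,103.9096) → (75.7746,101.8220) → (73.6870,98.6978) → (72.9540,95.0126) → (73.6870,91.3274) → (75.7746,88.2032) → (78.8988,86.1156) → (82.5840,85.3826) → (86.2692,86.1156) → (89.3934,88.2032) → (91.4810,91.3274) → (92.2140,95.0126), returning to the start.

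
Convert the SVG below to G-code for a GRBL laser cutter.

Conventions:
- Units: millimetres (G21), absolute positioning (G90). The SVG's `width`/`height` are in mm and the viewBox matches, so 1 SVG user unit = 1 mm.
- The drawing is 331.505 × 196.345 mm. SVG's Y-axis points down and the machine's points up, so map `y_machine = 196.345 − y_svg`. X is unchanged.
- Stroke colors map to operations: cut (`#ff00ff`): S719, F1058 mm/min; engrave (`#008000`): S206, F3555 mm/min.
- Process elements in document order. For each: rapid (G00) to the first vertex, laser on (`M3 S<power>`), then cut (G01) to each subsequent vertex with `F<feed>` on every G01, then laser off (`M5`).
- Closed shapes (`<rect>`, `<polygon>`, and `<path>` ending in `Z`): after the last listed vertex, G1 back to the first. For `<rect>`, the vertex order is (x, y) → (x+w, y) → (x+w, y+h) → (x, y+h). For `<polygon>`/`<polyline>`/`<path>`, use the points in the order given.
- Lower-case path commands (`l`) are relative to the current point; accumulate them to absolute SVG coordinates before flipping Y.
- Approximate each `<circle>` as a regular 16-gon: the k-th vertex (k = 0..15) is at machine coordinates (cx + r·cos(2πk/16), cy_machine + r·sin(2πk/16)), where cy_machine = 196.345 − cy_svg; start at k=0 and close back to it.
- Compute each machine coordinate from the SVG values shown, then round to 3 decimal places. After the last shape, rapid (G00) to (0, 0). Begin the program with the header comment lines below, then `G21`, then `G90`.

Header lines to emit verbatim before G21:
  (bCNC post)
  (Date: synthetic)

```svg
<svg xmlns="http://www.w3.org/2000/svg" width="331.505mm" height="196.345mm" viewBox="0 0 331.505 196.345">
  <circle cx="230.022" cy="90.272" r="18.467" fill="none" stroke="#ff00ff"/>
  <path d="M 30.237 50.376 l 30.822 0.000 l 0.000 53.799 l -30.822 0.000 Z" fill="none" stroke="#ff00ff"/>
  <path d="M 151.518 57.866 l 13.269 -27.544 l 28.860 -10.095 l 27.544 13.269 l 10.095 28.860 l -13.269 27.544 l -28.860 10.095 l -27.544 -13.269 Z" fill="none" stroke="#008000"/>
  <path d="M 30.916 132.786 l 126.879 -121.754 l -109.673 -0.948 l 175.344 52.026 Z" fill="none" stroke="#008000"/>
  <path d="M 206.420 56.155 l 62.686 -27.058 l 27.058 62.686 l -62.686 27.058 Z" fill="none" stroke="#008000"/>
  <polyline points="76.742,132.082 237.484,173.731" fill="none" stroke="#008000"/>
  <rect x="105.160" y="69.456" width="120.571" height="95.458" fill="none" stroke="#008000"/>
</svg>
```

(bCNC post)
(Date: synthetic)
G21
G90
G00 X248.489 Y106.073
M3 S719
G01 X247.083 Y113.140 F1058
G01 X243.080 Y119.131 F1058
G01 X237.089 Y123.134 F1058
G01 X230.022 Y124.540 F1058
G01 X222.955 Y123.134 F1058
G01 X216.964 Y119.131 F1058
G01 X212.961 Y113.140 F1058
G01 X211.555 Y106.073 F1058
G01 X212.961 Y99.006 F1058
G01 X216.964 Y93.015 F1058
G01 X222.955 Y89.012 F1058
G01 X230.022 Y87.606 F1058
G01 X237.089 Y89.012 F1058
G01 X243.080 Y93.015 F1058
G01 X247.083 Y99.006 F1058
G01 X248.489 Y106.073 F1058
M5
G00 X30.237 Y145.969
M3 S719
G01 X61.059 Y145.969 F1058
G01 X61.059 Y92.170 F1058
G01 X30.237 Y92.170 F1058
G01 X30.237 Y145.969 F1058
M5
G00 X151.518 Y138.479
M3 S206
G01 X164.787 Y166.023 F3555
G01 X193.647 Y176.118 F3555
G01 X221.191 Y162.849 F3555
G01 X231.286 Y133.989 F3555
G01 X218.017 Y106.445 F3555
G01 X189.157 Y96.350 F3555
G01 X161.613 Y109.619 F3555
G01 X151.518 Y138.479 F3555
M5
G00 X30.916 Y63.559
M3 S206
G01 X157.795 Y185.313 F3555
G01 X48.122 Y186.261 F3555
G01 X223.466 Y134.235 F3555
G01 X30.916 Y63.559 F3555
M5
G00 X206.420 Y140.190
M3 S206
G01 X269.106 Y167.248 F3555
G01 X296.164 Y104.562 F3555
G01 X233.478 Y77.504 F3555
G01 X206.420 Y140.190 F3555
M5
G00 X76.742 Y64.263
M3 S206
G01 X237.484 Y22.614 F3555
M5
G00 X105.160 Y126.889
M3 S206
G01 X225.731 Y126.889 F3555
G01 X225.731 Y31.431 F3555
G01 X105.160 Y31.431 F3555
G01 X105.160 Y126.889 F3555
M5
G00 X0.000 Y0.000

viewBox `0 0 331.505 196.345` with mm width/height → 1 unit = 1 mm. Flip: y_m = 196.345 − y_svg.

**Shape 1** — `<circle>` circle, stroke `#ff00ff` → cut (S719, F1058). Machine vertices: (248.489,106.073) → (247.083,113.140) → (243.080,119.131) → (237.089,123.134) → (230.022,124.540) → (222.955,123.134) → (216.964,119.131) → (212.961,113.140) → (211.555,106.073) → (212.961,99.006) → (216.964,93.015) → (222.955,89.012) → (230.022,87.606) → (237.089,89.012) → (243.080,93.015) → (247.083,99.006) → (248.489,106.073). Closed: final G1 returns to the first vertex.

**Shape 2** — `<path>` rectangle, stroke `#ff00ff` → cut (S719, F1058). Machine vertices: (30.237,145.969) → (61.059,145.969) → (61.059,92.170) → (30.237,92.170) → (30.237,145.969). Closed: final G1 returns to the first vertex.

**Shape 3** — `<path>` regular polygon, stroke `#008000` → engrave (S206, F3555). Machine vertices: (151.518,138.479) → (164.787,166.023) → (193.647,176.118) → (221.191,162.849) → (231.286,133.989) → (218.017,106.445) → (189.157,96.350) → (161.613,109.619) → (151.518,138.479). Closed: final G1 returns to the first vertex.

**Shape 4** — `<path>` closed polygon, stroke `#008000` → engrave (S206, F3555). Machine vertices: (30.916,63.559) → (157.795,185.313) → (48.122,186.261) → (223.466,134.235) → (30.916,63.559). Closed: final G1 returns to the first vertex.

**Shape 5** — `<path>` regular polygon, stroke `#008000` → engrave (S206, F3555). Machine vertices: (206.420,140.190) → (269.106,167.248) → (296.164,104.562) → (233.478,77.504) → (206.420,140.190). Closed: final G1 returns to the first vertex.

**Shape 6** — `<polyline>` line segment, stroke `#008000` → engrave (S206, F3555). Machine vertices: (76.742,64.263) → (237.484,22.614). Open path.

**Shape 7** — `<rect>` rectangle, stroke `#008000` → engrave (S206, F3555). Machine vertices: (105.160,126.889) → (225.731,126.889) → (225.731,31.431) → (105.160,31.431) → (105.160,126.889). Closed: final G1 returns to the first vertex.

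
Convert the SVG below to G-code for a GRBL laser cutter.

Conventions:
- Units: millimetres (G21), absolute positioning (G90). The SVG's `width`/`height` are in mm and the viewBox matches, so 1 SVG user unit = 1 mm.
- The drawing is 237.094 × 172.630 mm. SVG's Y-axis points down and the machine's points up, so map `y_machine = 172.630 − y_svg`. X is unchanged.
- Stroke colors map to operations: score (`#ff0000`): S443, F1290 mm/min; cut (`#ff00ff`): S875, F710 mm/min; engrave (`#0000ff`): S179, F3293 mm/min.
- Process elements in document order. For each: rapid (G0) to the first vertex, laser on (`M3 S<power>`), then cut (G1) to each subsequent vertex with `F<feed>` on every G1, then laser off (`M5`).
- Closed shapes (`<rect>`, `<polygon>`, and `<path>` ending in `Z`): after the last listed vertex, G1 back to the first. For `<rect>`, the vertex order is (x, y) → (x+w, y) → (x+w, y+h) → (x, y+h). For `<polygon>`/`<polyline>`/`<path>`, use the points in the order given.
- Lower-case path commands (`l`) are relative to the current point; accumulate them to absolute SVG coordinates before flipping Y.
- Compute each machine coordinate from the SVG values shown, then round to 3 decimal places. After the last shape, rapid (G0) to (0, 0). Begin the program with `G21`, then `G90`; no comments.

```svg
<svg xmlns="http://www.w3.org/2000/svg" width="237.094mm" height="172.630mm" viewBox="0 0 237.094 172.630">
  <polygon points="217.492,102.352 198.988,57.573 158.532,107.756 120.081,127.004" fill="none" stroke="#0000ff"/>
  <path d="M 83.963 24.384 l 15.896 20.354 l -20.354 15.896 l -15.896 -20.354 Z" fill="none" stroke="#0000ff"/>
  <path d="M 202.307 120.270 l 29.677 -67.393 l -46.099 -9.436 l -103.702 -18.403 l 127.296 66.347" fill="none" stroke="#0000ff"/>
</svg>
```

Since the viewBox matches the mm dimensions, user units are millimetres directly. The only transform is the Y-flip y_m = 172.630 − y_svg.

Shape 1 is a closed polygon drawn with `<polygon>`. Its stroke #0000ff means engrave at S179, F3293. After flipping Y the toolpath is (217.492,70.278) → (198.988,115.057) → (158.532,64.874) → (120.081,45.626) → (217.492,70.278), returning to the start.

Shape 2 is a regular polygon drawn with `<path>`. Its stroke #0000ff means engrave at S179, F3293. After flipping Y the toolpath is (83.963,148.246) → (99.859,127.892) → (79.505,111.996) → (63.609,132.350) → (83.963,148.246), returning to the start.

Shape 3 is a open polyline drawn with `<path>`. Its stroke #0000ff means engrave at S179, F3293. After flipping Y the toolpath is (202.307,52.360) → (231.984,119.753) → (185.885,129.189) → (82.183,147.592) → (209.479,81.245).

G21
G90
G0 X217.492 Y70.278
M3 S179
G1 X198.988 Y115.057 F3293
G1 X158.532 Y64.874 F3293
G1 X120.081 Y45.626 F3293
G1 X217.492 Y70.278 F3293
M5
G0 X83.963 Y148.246
M3 S179
G1 X99.859 Y127.892 F3293
G1 X79.505 Y111.996 F3293
G1 X63.609 Y132.350 F3293
G1 X83.963 Y148.246 F3293
M5
G0 X202.307 Y52.360
M3 S179
G1 X231.984 Y119.753 F3293
G1 X185.885 Y129.189 F3293
G1 X82.183 Y147.592 F3293
G1 X209.479 Y81.245 F3293
M5
G0 X0.000 Y0.000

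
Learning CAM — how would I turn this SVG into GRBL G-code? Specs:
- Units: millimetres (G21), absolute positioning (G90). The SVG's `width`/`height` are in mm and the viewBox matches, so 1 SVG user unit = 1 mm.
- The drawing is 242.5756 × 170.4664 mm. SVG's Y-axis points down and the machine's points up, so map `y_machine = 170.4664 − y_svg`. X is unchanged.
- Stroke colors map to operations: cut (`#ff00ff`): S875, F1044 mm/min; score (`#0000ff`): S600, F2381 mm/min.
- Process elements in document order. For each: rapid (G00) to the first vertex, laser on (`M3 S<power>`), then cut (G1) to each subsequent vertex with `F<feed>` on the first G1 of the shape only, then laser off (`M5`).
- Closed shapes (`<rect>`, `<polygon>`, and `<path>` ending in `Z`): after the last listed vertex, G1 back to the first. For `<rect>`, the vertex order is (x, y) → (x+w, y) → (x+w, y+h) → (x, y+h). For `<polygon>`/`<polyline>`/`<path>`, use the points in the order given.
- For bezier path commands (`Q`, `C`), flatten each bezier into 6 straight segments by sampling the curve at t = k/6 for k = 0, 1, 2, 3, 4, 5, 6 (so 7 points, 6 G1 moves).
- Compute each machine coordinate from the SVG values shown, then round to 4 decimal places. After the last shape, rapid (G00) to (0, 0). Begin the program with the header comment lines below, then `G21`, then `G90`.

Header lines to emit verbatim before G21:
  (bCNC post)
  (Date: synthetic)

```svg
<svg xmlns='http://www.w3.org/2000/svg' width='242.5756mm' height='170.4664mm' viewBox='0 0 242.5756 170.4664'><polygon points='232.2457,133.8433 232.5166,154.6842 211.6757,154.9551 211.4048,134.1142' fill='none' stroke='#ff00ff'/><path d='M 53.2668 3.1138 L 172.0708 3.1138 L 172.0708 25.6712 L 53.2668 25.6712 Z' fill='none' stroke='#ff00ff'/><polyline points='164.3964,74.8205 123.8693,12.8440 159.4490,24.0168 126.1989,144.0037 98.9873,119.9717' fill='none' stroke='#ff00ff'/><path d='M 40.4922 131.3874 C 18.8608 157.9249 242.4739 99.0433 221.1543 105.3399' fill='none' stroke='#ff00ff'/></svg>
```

Since the viewBox matches the mm dimensions, user units are millimetres directly. The only transform is the Y-flip y_m = 170.4664 − y_svg.

Shape 1 is a regular polygon drawn with `<polygon>`. Its stroke #ff00ff means cut at S875, F1044. After flipping Y the toolpath is (232.2457,36.6231) → (232.5166,15.7822) → (211.6757,15.5113) → (211.4048,36.3522) → (232.2457,36.6231), returning to the start.

Shape 2 is a rectangle drawn with `<path>`. Its stroke #ff00ff means cut at S875, F1044. After flipping Y the toolpath is (53.2668,167.3526) → (172.0708,167.3526) → (172.0708,144.7952) → (53.2668,144.7952) → (53.2668,167.3526), returning to the start.

Shape 3 is a open polyline drawn with `<polyline>`. Its stroke #ff00ff means cut at S875, F1044. After flipping Y the toolpath is (164.3964,95.6459) → (123.8693,157.6224) → (159.4490,146.4496) → (126.1989,26.4627) → (98.9873,50.4947).

Shape 4 is a cubic bezier drawn with `<path>`. Its stroke #ff00ff means cut at S875, F1044. After flipping Y the toolpath is (40.4922,39.0790) → (47.8442,32.2313) → (82.4543,35.4369) → (130.7063,44.5124) → (178.9844,55.2747) → (213.6724,63.5405) → (221.1543,65.1265).

(bCNC post)
(Date: synthetic)
G21
G90
G00 X232.2457 Y36.6231
M3 S875
G1 X232.5166 Y15.7822 F1044
G1 X211.6757 Y15.5113
G1 X211.4048 Y36.3522
G1 X232.2457 Y36.6231
M5
G00 X53.2668 Y167.3526
M3 S875
G1 X172.0708 Y167.3526 F1044
G1 X172.0708 Y144.7952
G1 X53.2668 Y144.7952
G1 X53.2668 Y167.3526
M5
G00 X164.3964 Y95.6459
M3 S875
G1 X123.8693 Y157.6224 F1044
G1 X159.4490 Y146.4496
G1 X126.1989 Y26.4627
G1 X98.9873 Y50.4947
M5
G00 X40.4922 Y39.0790
M3 S875
G1 X47.8442 Y32.2313 F1044
G1 X82.4543 Y35.4369
G1 X130.7063 Y44.5124
G1 X178.9844 Y55.2747
G1 X213.6724 Y63.5405
G1 X221.1543 Y65.1265
M5
G00 X0.0000 Y0.0000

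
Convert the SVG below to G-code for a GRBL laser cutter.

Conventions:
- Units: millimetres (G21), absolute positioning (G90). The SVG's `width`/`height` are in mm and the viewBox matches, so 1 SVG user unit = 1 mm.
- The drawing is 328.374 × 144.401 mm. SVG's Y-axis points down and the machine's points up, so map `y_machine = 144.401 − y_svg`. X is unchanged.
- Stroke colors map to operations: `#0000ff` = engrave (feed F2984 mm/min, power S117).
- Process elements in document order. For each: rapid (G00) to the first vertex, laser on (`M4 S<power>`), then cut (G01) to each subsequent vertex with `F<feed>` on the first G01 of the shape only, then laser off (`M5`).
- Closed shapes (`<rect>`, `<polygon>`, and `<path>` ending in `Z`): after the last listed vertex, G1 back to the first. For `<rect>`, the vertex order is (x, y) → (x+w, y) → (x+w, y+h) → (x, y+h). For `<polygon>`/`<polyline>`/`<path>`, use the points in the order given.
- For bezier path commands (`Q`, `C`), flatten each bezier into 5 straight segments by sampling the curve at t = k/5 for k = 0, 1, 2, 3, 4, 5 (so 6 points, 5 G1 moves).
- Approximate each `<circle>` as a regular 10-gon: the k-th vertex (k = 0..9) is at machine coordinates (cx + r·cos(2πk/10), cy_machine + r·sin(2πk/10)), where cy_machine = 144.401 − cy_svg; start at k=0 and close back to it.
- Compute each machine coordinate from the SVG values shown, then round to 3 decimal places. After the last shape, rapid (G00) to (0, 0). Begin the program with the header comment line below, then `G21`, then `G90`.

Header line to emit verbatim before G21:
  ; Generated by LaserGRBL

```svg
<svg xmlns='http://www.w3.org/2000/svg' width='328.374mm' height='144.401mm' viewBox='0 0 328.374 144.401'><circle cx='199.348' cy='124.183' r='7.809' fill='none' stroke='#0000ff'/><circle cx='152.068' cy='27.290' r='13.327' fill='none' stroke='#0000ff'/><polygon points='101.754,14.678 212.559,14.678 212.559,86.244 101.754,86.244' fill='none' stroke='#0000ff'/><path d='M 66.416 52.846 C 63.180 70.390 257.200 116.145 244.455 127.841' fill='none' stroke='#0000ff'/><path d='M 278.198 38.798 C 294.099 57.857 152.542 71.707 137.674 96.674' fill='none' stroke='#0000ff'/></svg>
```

1 u = 1 mm; y_m = 144.401 − y.

[1] `<circle>` circle, #0000ff→engrave S117 F2984: (207.157,20.218) → (205.666,24.808) → (201.761,27.645) → (196.935,27.645) → (193.030,24.808) → (191.539,20.218) → (193.030,15.628) → (196.935,12.791) → (201.761,12.791) → (205.666,15.628) → (207.157,20.218) (closed)

[2] `<circle>` circle, #0000ff→engrave S117 F2984: (165.395,117.111) → (162.850,124.944) → (156.186,129.786) → (147.950,129.786) → (141.286,124.944) → (138.741,117.111) → (141.286,109.278) → (147.950,104.436) → (156.186,104.436) → (162.850,109.278) → (165.395,117.111) (closed)

[3] `<polygon>` rectangle, #0000ff→engrave S117 F2984: (101.754,129.723) → (212.559,129.723) → (212.559,58.157) → (101.754,58.157) → (101.754,129.723) (closed)

[4] `<path>` cubic bezier, #0000ff→engrave S117 F2984: (66.416,91.555) → (84.913,78.141) → (131.358,60.946) → (186.359,42.958) → (230.522,27.167) → (244.455,16.560)

[5] `<path>` cubic bezier, #0000ff→engrave S117 F2984: (278.198,105.603) → (271.117,94.662) → (239.885,84.188) → (198.141,73.396) → (159.524,61.504) → (137.674,47.727)

; Generated by LaserGRBL
G21
G90
G00 X207.157 Y20.218
M4 S117
G01 X205.666 Y24.808 F2984
G01 X201.761 Y27.645
G01 X196.935 Y27.645
G01 X193.030 Y24.808
G01 X191.539 Y20.218
G01 X193.030 Y15.628
G01 X196.935 Y12.791
G01 X201.761 Y12.791
G01 X205.666 Y15.628
G01 X207.157 Y20.218
M5
G00 X165.395 Y117.111
M4 S117
G01 X162.850 Y124.944 F2984
G01 X156.186 Y129.786
G01 X147.950 Y129.786
G01 X141.286 Y124.944
G01 X138.741 Y117.111
G01 X141.286 Y109.278
G01 X147.950 Y104.436
G01 X156.186 Y104.436
G01 X162.850 Y109.278
G01 X165.395 Y117.111
M5
G00 X101.754 Y129.723
M4 S117
G01 X212.559 Y129.723 F2984
G01 X212.559 Y58.157
G01 X101.754 Y58.157
G01 X101.754 Y129.723
M5
G00 X66.416 Y91.555
M4 S117
G01 X84.913 Y78.141 F2984
G01 X131.358 Y60.946
G01 X186.359 Y42.958
G01 X230.522 Y27.167
G01 X244.455 Y16.560
M5
G00 X278.198 Y105.603
M4 S117
G01 X271.117 Y94.662 F2984
G01 X239.885 Y84.188
G01 X198.141 Y73.396
G01 X159.524 Y61.504
G01 X137.674 Y47.727
M5
G00 X0.000 Y0.000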